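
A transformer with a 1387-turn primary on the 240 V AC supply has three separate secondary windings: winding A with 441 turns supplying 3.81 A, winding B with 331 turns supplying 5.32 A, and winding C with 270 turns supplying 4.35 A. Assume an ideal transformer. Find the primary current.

I_p ≈ 3.33 A

V_A = 240 × 441/1387 = 76.309 V; V_B = 240 × 331/1387 = 57.275 V; V_C = 240 × 270/1387 = 46.720 V.
P_out = V_A I_A + V_B I_B + V_C I_C = 76.309×3.81 + 57.275×5.32 + 46.720×4.35 = 290.74 + 304.70 + 203.23 = 798.67 W.
Ideal ⇒ P_in = P_out, so I_p = P_out/V_p = 798.67/240 = 3.33 A.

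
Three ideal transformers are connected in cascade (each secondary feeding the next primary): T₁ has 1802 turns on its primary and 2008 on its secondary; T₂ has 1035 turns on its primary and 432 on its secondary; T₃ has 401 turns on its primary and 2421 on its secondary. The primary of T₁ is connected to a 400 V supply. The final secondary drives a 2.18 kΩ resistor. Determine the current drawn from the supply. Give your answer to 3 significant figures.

After T₁: V = 400.00 × 2008/1802 = 445.73 V.
After T₂: V = 445.73 × 432/1035 = 186.04 V.
After T₃: V = 186.04 × 2421/401 = 1123.2 V.
I_load = 1123.2/2180 = 0.51524 A, so P_out = 1123.2 × 0.51524 = 578.72 W.
All ideal ⇒ P_in = P_out, so I_supply = 578.72/400 = 1.45 A.

I_supply ≈ 1.45 A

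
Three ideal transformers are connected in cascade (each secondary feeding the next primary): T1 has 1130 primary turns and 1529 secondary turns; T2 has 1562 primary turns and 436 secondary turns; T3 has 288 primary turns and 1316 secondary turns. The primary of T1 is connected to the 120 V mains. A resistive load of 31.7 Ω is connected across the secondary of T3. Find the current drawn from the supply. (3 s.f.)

I_supply ≈ 11.3 A

After T1: V = 120.00 × 1529/1130 = 162.37 V.
After T2: V = 162.37 × 436/1562 = 45.323 V.
After T3: V = 45.323 × 1316/288 = 207.10 V.
I_load = 207.10/31.7 = 6.5331 A, so P_out = 207.10 × 6.5331 = 1353.0 W.
All ideal ⇒ P_in = P_out, so I_supply = 1353.0/120 = 11.3 A.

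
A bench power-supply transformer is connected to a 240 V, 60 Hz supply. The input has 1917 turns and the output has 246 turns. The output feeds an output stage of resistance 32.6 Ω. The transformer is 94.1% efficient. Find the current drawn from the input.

I_in ≈ 0.129 A

V_out = 240 × 246/1917 = 30.798 V.
I_out = V_out/R = 30.798/32.6 = 0.94473 A.
P_out = V_out I_out = 30.798 × 0.94473 = 29.096 W.
P_in = P_out/η = 29.096/0.941 = 30.920 W.
I_in = P_in/V_in = 30.920/240 = 0.129 A.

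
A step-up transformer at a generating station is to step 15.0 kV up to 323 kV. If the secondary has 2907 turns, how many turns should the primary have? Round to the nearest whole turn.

N_p = 135 turns

N_p/N_s = V_p/V_s, so N_p = 2907 × 15000/323000 = 135.0 ≈ 135 turns.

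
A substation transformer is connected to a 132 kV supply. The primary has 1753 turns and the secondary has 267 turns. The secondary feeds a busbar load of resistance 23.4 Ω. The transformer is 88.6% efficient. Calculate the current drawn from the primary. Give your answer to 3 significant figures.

V_s = 132000 × 267/1753 = 20105 V.
I_s = V_s/R = 20105/23.4 = 859.19 A.
P_out = V_s I_s = 20105 × 859.19 = 1.7274×10^7 W.
P_in = P_out/η = 1.7274×10^7/0.886 = 1.9497×10^7 W.
I_p = P_in/V_p = 1.9497×10^7/132000 = 148 A.

I_p ≈ 148 A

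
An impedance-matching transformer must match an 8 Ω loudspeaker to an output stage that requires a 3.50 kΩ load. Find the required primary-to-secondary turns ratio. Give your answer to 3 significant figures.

Z_p/Z_s = (N_p/N_s)², so N_p/N_s = √(3500/8) = √438 = 20.9.

N_p/N_s ≈ 20.9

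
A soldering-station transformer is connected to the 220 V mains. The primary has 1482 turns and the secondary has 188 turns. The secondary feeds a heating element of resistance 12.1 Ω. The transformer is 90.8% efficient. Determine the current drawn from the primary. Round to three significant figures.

V_s = 220 × 188/1482 = 27.908 V.
I_s = V_s/R = 27.908/12.1 = 2.3065 A.
P_out = V_s I_s = 27.908 × 2.3065 = 64.369 W.
P_in = P_out/η = 64.369/0.908 = 70.891 W.
I_p = P_in/V_p = 70.891/220 = 0.322 A.

I_p ≈ 0.322 A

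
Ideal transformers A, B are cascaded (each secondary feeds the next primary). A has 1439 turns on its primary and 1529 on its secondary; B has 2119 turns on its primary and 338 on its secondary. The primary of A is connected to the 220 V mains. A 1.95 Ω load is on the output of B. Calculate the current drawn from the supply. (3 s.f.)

I_supply ≈ 3.24 A

Secondary of A: V = 220.00 × 1529/1439 = 233.76 V.
Secondary of B: V = 233.76 × 338/2119 = 37.287 V.
I_load = 37.287/1.95 = 19.121 A, so P_out = 37.287 × 19.121 = 712.98 W.
All ideal ⇒ P_in = P_out, so I_supply = 712.98/220 = 3.24 A.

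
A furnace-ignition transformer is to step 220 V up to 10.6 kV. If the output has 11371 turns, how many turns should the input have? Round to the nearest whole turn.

N_in/N_out = V_in/V_out, so N_in = 11371 × 220/10600 = 236.0 ≈ 236 turns.

N_in = 236 turns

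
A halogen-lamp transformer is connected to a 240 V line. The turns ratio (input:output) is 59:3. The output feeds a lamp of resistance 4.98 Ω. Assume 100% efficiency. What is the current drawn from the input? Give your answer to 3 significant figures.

V_out = V_in × N_out/N_in = 240 × 3/59 = 12.203 V.
I_out = V_out/R = 12.203/4.98 = 2.4505 A.
For an ideal transformer I_in N_in = I_out N_out, so I_in = 2.4505 × 3/59 = 0.125 A.

I_in ≈ 0.125 A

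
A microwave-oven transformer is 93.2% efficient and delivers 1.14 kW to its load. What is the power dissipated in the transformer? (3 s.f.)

P_loss ≈ 83.2 W

P_in = P_out/η = 1140/0.932 = 1223.18 W.
P_loss = P_in − P_out = 1223.18 − 1140 = 83.2 W.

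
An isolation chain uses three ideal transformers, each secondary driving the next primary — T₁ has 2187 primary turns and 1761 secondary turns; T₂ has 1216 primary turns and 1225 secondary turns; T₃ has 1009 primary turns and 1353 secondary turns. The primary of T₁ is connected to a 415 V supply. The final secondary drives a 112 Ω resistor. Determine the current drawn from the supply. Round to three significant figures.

I_supply ≈ 4.38 A

Secondary of T₁: V = 415.00 × 1761/2187 = 334.16 V.
Secondary of T₂: V = 334.16 × 1225/1216 = 336.64 V.
Secondary of T₃: V = 336.64 × 1353/1009 = 451.41 V.
I_load = 451.41/112 = 4.0304 A, so P_out = 451.41 × 4.0304 = 1819.4 W.
All ideal ⇒ P_in = P_out, so I_supply = 1819.4/415 = 4.38 A.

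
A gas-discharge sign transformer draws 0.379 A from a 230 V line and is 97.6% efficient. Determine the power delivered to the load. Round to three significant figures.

P_in = V_p I_p = 230 × 0.379 = 87.170 W.
P_out = η P_in = 0.976 × 87.170 = 85.1 W.

P_out ≈ 85.1 W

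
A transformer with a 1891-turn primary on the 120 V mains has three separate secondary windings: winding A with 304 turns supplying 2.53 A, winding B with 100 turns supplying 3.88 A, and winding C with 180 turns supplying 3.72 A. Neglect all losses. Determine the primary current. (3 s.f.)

I_p ≈ 0.966 A

V_A = 120 × 304/1891 = 19.291 V; V_B = 120 × 100/1891 = 6.3458 V; V_C = 120 × 180/1891 = 11.423 V.
P_out = V_A I_A + V_B I_B + V_C I_C = 19.291×2.53 + 6.3458×3.88 + 11.423×3.72 = 48.807 + 24.622 + 42.492 = 115.92 W.
Ideal ⇒ P_in = P_out, so I_p = P_out/V_p = 115.92/120 = 0.966 A.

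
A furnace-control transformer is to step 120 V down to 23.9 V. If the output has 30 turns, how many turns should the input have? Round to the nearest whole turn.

N_in/N_out = V_in/V_out, so N_in = 30 × 120/23.9 = 150.6 ≈ 151 turns.

N_in = 151 turns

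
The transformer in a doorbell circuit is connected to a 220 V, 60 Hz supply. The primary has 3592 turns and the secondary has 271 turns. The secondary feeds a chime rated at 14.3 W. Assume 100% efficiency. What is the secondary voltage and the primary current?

V_s ≈ 16.6 V, I_p ≈ 0.0650 A

V_s = V_p × N_s/N_p = 220 × 271/3592 = 16.598 V.
I_s = P/V_s = 14.3/16.598 = 0.86155 A.
I_p = I_s × N_s/N_p = 0.86155 × 271/3592 = 0.0650 A.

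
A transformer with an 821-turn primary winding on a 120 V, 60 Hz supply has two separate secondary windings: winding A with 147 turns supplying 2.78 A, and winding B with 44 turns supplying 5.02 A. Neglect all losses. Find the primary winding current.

I_p ≈ 0.767 A

V_A = 120 × 147/821 = 21.486 V; V_B = 120 × 44/821 = 6.4312 V.
P_out = V_A I_A + V_B I_B = 21.486×2.78 + 6.4312×5.02 = 59.731 + 32.285 = 92.016 W.
Ideal ⇒ P_in = P_out, so I_p = P_out/V_p = 92.016/120 = 0.767 A.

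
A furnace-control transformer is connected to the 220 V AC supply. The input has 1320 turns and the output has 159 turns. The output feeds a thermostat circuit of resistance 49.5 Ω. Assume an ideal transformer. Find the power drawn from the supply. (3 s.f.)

V_out = V_in × N_out/N_in = 220 × 159/1320 = 26.500 V.
I_out = V_out/R = 26.500/49.5 = 0.53535 A.
I_in = I_out × N_out/N_in = 0.53535 × 159/1320 = 0.064486 A.
P = V_in I_in = 220 × 0.064486 = 14.2 W.

P ≈ 14.2 W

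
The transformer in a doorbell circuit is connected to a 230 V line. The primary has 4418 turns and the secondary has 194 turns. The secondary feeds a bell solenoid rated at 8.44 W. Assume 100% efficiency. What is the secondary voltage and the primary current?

V_s ≈ 10.1 V, I_p ≈ 0.0367 A

V_s = V_p × N_s/N_p = 230 × 194/4418 = 10.100 V.
I_s = P/V_s = 8.44/10.100 = 0.83568 A.
I_p = I_s × N_s/N_p = 0.83568 × 194/4418 = 0.0367 A.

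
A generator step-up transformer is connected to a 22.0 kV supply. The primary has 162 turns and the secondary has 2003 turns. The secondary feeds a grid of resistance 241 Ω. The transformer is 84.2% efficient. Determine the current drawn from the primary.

I_p ≈ 16600 A

V_s = 22000 × 2003/162 = 272010 V.
I_s = V_s/R = 272010/241 = 1128.7 A.
P_out = V_s I_s = 272010 × 1128.7 = 3.0702×10^8 W.
P_in = P_out/η = 3.0702×10^8/0.842 = 3.6463×10^8 W.
I_p = P_in/V_p = 3.6463×10^8/22000 = 16600 A.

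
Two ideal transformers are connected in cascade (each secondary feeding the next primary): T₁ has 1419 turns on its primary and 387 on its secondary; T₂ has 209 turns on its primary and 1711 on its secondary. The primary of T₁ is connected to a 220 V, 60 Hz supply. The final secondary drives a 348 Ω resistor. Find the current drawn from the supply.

I_supply ≈ 3.15 A

After T₁: V = 220.00 × 387/1419 = 60.000 V.
After T₂: V = 60.000 × 1711/209 = 491.20 V.
I_load = 491.20/348 = 1.4115 A, so P_out = 491.20 × 1.4115 = 693.32 W.
All ideal ⇒ P_in = P_out, so I_supply = 693.32/220 = 3.15 A.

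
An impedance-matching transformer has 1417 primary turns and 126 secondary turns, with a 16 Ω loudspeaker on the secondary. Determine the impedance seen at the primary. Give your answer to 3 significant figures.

Z_p = (N_p/N_s)² × Z_s = (1417/126)² × 16 = 2020 Ω.

Z_p ≈ 2020 Ω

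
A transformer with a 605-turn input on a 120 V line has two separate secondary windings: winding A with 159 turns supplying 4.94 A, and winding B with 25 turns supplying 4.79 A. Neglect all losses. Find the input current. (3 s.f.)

I_in ≈ 1.50 A

V_A = 120 × 159/605 = 31.537 V; V_B = 120 × 25/605 = 4.9587 V.
P_out = V_A I_A + V_B I_B = 31.537×4.94 + 4.9587×4.79 = 155.79 + 23.752 = 179.55 W.
Ideal ⇒ P_in = P_out, so I_in = P_out/V_in = 179.55/120 = 1.50 A.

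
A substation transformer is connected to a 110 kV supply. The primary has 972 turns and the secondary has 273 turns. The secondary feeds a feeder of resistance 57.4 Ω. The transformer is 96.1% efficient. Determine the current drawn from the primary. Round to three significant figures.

V_s = 110000 × 273/972 = 30895 V.
I_s = V_s/R = 30895/57.4 = 538.24 A.
P_out = V_s I_s = 30895 × 538.24 = 1.6629×10^7 W.
P_in = P_out/η = 1.6629×10^7/0.961 = 1.7304×10^7 W.
I_p = P_in/V_p = 1.7304×10^7/110000 = 157 A.

I_p ≈ 157 A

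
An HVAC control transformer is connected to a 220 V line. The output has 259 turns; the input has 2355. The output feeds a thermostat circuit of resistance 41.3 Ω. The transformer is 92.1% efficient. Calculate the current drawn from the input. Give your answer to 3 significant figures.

V_out = 220 × 259/2355 = 24.195 V.
I_out = V_out/R = 24.195/41.3 = 0.58584 A.
P_out = V_out I_out = 24.195 × 0.58584 = 14.175 W.
P_in = P_out/η = 14.175/0.921 = 15.391 W.
I_in = P_in/V_in = 15.391/220 = 0.0700 A.

I_in ≈ 0.0700 A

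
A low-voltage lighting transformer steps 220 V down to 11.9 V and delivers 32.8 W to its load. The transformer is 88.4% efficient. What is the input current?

I_in ≈ 0.169 A

P_in = P_out/η = 32.8/0.884 = 37.104 W.
I_in = P_in/V_in = 37.104/220 = 0.169 A.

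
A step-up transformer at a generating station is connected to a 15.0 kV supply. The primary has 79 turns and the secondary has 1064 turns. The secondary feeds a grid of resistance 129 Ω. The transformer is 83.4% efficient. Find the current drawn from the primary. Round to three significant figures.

I_p ≈ 25300 A

V_s = 15000 × 1064/79 = 202030 V.
I_s = V_s/R = 202030/129 = 1566.1 A.
P_out = V_s I_s = 202030 × 1566.1 = 3.1639×10^8 W.
P_in = P_out/η = 3.1639×10^8/0.834 = 3.7936×10^8 W.
I_p = P_in/V_p = 3.7936×10^8/15000 = 25300 A.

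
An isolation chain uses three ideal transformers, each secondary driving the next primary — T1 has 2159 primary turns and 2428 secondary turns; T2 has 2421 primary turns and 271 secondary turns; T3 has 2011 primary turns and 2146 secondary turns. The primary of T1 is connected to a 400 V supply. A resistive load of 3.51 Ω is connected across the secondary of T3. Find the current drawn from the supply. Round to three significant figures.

I_supply ≈ 2.06 A

Secondary of T1: V = 400.00 × 2428/2159 = 449.84 V.
Secondary of T2: V = 449.84 × 271/2421 = 50.354 V.
Secondary of T3: V = 50.354 × 2146/2011 = 53.734 V.
I_load = 53.734/3.51 = 15.309 A, so P_out = 53.734 × 15.309 = 822.60 W.
All ideal ⇒ P_in = P_out, so I_supply = 822.60/400 = 2.06 A.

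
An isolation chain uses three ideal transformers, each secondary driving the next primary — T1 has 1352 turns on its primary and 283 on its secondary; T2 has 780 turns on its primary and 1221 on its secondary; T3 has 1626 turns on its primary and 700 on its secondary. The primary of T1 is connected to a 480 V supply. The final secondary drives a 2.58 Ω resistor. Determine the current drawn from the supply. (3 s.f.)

Secondary of T1: V = 480.00 × 283/1352 = 100.47 V.
Secondary of T2: V = 100.47 × 1221/780 = 157.28 V.
Secondary of T3: V = 157.28 × 700/1626 = 67.709 V.
I_load = 67.709/2.58 = 26.244 A, so P_out = 67.709 × 26.244 = 1777.0 W.
All ideal ⇒ P_in = P_out, so I_supply = 1777.0/480 = 3.70 A.

I_supply ≈ 3.70 A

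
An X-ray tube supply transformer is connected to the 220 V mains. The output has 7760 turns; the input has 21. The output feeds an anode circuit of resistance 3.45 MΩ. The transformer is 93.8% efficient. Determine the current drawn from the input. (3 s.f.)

V_out = 220 × 7760/21 = 81295 V.
I_out = V_out/R = 81295/(3.45×10^6) = 0.023564 A.
P_out = V_out I_out = 81295 × 0.023564 = 1915.6 W.
P_in = P_out/η = 1915.6/0.938 = 2042.2 W.
I_in = P_in/V_in = 2042.2/220 = 9.28 A.

I_in ≈ 9.28 A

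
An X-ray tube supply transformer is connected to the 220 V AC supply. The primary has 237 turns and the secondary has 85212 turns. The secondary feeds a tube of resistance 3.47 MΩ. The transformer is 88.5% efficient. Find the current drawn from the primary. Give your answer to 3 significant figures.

V_s = 220 × 85212/237 = 79100 V.
I_s = V_s/R = 79100/(3.47×10^6) = 0.022795 A.
P_out = V_s I_s = 79100 × 0.022795 = 1803.1 W.
P_in = P_out/η = 1803.1/0.885 = 2037.4 W.
I_p = P_in/V_p = 2037.4/220 = 9.26 A.

I_p ≈ 9.26 A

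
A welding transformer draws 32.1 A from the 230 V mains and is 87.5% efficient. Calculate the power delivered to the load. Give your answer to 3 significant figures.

P_out ≈ 6460 W

P_in = V_in I_in = 230 × 32.1 = 7383.0 W.
P_out = η P_in = 0.875 × 7383.0 = 6460 W.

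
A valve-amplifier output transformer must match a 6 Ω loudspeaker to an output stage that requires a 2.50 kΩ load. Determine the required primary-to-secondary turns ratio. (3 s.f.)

Z_p/Z_s = (N_p/N_s)², so N_p/N_s = √(2500/6) = √417 = 20.4.

N_p/N_s ≈ 20.4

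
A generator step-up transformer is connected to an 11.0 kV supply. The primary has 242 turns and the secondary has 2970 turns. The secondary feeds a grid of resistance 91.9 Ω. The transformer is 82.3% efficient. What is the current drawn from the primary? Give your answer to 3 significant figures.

I_p ≈ 21900 A

V_s = 11000 × 2970/242 = 135000 V.
I_s = V_s/R = 135000/91.9 = 1469.0 A.
P_out = V_s I_s = 135000 × 1469.0 = 1.9831×10^8 W.
P_in = P_out/η = 1.9831×10^8/0.823 = 2.4096×10^8 W.
I_p = P_in/V_p = 2.4096×10^8/11000 = 21900 A.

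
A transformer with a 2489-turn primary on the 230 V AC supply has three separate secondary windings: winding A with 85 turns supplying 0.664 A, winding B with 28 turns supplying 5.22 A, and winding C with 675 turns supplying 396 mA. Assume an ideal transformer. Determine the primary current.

V_A = 230 × 85/2489 = 7.8546 V; V_B = 230 × 28/2489 = 2.5874 V; V_C = 230 × 675/2489 = 62.374 V.
P_out = V_A I_A + V_B I_B + V_C I_C = 7.8546×0.664 + 2.5874×5.22 + 62.374×0.396 = 5.2154 + 13.506 + 24.700 = 43.422 W.
Ideal ⇒ P_in = P_out, so I_p = P_out/V_p = 43.422/230 = 0.189 A.

I_p ≈ 0.189 A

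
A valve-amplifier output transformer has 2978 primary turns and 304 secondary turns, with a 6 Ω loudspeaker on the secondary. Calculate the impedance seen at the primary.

Z_p = (N_p/N_s)² × Z_s = (2978/304)² × 6 = 576 Ω.

Z_p ≈ 576 Ω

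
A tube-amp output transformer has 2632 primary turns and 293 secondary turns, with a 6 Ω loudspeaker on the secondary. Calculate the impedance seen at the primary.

Z_p = (N_p/N_s)² × Z_s = (2632/293)² × 6 = 484 Ω.

Z_p ≈ 484 Ω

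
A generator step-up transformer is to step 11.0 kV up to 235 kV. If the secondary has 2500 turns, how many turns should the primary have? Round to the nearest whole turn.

N_p/N_s = V_p/V_s, so N_p = 2500 × 11000/235000 = 117.0 ≈ 117 turns.

N_p = 117 turns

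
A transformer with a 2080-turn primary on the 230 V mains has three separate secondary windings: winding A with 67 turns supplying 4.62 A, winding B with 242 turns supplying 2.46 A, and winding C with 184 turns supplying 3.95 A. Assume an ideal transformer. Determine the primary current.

V_A = 230 × 67/2080 = 7.4087 V; V_B = 230 × 242/2080 = 26.760 V; V_C = 230 × 184/2080 = 20.346 V.
P_out = V_A I_A + V_B I_B + V_C I_C = 7.4087×4.62 + 26.760×2.46 + 20.346×3.95 = 34.228 + 65.829 + 80.367 = 180.42 W.
Ideal ⇒ P_in = P_out, so I_p = P_out/V_p = 180.42/230 = 0.784 A.

I_p ≈ 0.784 A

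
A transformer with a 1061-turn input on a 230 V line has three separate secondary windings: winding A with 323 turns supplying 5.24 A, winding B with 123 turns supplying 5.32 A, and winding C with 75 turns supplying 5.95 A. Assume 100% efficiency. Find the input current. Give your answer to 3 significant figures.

V_A = 230 × 323/1061 = 70.019 V; V_B = 230 × 123/1061 = 26.664 V; V_C = 230 × 75/1061 = 16.258 V.
P_out = V_A I_A + V_B I_B + V_C I_C = 70.019×5.24 + 26.664×5.32 + 16.258×5.95 = 366.90 + 141.85 + 96.737 = 605.49 W.
Ideal ⇒ P_in = P_out, so I_in = P_out/V_in = 605.49/230 = 2.63 A.

I_in ≈ 2.63 A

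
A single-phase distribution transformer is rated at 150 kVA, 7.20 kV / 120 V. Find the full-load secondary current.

I_s ≈ 1250 A

I_s = S/V_s = 150000/120 = 1250 A.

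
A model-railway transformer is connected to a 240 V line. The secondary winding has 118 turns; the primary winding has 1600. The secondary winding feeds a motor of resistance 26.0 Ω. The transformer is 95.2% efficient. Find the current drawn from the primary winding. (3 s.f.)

V_s = 240 × 118/1600 = 17.700 V.
I_s = V_s/R = 17.700/26.0 = 0.68077 A.
P_out = V_s I_s = 17.700 × 0.68077 = 12.050 W.
P_in = P_out/η = 12.050/0.952 = 12.657 W.
I_p = P_in/V_p = 12.657/240 = 0.0527 A.

I_p ≈ 0.0527 A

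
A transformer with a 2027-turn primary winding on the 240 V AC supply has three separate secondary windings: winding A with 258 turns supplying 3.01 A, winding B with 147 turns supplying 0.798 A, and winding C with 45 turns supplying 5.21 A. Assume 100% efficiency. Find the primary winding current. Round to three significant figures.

I_p ≈ 0.557 A

V_A = 240 × 258/2027 = 30.548 V; V_B = 240 × 147/2027 = 17.405 V; V_C = 240 × 45/2027 = 5.3281 V.
P_out = V_A I_A + V_B I_B + V_C I_C = 30.548×3.01 + 17.405×0.798 + 5.3281×5.21 = 91.948 + 13.889 + 27.759 = 133.60 W.
Ideal ⇒ P_in = P_out, so I_p = P_out/V_p = 133.60/240 = 0.557 A.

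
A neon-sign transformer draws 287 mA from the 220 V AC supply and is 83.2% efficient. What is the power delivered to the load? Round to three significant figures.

P_out ≈ 52.5 W

P_in = V_p I_p = 220 × 0.287 = 63.140 W.
P_out = η P_in = 0.832 × 63.140 = 52.5 W.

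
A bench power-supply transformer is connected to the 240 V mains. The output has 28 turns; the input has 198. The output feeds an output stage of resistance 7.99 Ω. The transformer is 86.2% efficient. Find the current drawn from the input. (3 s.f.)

I_in ≈ 0.697 A

V_out = 240 × 28/198 = 33.939 V.
I_out = V_out/R = 33.939/7.99 = 4.2477 A.
P_out = V_out I_out = 33.939 × 4.2477 = 144.17 W.
P_in = P_out/η = 144.17/0.862 = 167.25 W.
I_in = P_in/V_in = 167.25/240 = 0.697 A.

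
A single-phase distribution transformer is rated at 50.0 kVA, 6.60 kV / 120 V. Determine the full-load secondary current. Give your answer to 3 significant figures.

I_s = S/V_s = 50000/120 = 417 A.

I_s ≈ 417 A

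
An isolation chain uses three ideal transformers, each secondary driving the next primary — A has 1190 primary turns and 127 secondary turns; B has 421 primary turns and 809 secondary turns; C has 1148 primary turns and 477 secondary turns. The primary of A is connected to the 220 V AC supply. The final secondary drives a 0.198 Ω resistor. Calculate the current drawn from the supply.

I_supply ≈ 8.07 A

Secondary of A: V = 220.00 × 127/1190 = 23.479 V.
Secondary of B: V = 23.479 × 809/421 = 45.118 V.
Secondary of C: V = 45.118 × 477/1148 = 18.747 V.
I_load = 18.747/0.198 = 94.680 A, so P_out = 18.747 × 94.680 = 1774.9 W.
All ideal ⇒ P_in = P_out, so I_supply = 1774.9/220 = 8.07 A.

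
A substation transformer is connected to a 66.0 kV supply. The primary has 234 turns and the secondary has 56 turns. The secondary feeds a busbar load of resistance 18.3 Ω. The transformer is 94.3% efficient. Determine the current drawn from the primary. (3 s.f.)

I_p ≈ 219 A

V_s = 66000 × 56/234 = 15795 V.
I_s = V_s/R = 15795/18.3 = 863.11 A.
P_out = V_s I_s = 15795 × 863.11 = 1.3633×10^7 W.
P_in = P_out/η = 1.3633×10^7/0.943 = 1.4457×10^7 W.
I_p = P_in/V_p = 1.4457×10^7/66000 = 219 A.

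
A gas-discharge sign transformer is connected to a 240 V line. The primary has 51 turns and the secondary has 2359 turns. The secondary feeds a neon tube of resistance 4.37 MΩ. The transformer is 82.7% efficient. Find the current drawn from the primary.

I_p ≈ 0.142 A

V_s = 240 × 2359/51 = 11101 V.
I_s = V_s/R = 11101/(4.37×10^6) = 0.0025403 A.
P_out = V_s I_s = 11101 × 0.0025403 = 28.200 W.
P_in = P_out/η = 28.200/0.827 = 34.100 W.
I_p = P_in/V_p = 34.100/240 = 0.142 A.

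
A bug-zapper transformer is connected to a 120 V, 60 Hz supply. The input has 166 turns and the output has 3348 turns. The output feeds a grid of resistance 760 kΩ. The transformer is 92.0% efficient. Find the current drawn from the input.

I_in ≈ 0.0698 A

V_out = 120 × 3348/166 = 2420.2 V.
I_out = V_out/R = 2420.2/760000 = 0.0031845 A.
P_out = V_out I_out = 2420.2 × 0.0031845 = 7.7073 W.
P_in = P_out/η = 7.7073/0.920 = 8.3775 W.
I_in = P_in/V_in = 8.3775/120 = 0.0698 A.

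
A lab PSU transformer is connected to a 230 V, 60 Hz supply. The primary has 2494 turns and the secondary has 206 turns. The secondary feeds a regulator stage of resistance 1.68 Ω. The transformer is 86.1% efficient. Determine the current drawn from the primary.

I_p ≈ 1.08 A

V_s = 230 × 206/2494 = 18.998 V.
I_s = V_s/R = 18.998/1.68 = 11.308 A.
P_out = V_s I_s = 18.998 × 11.308 = 214.83 W.
P_in = P_out/η = 214.83/0.861 = 249.51 W.
I_p = P_in/V_p = 249.51/230 = 1.08 A.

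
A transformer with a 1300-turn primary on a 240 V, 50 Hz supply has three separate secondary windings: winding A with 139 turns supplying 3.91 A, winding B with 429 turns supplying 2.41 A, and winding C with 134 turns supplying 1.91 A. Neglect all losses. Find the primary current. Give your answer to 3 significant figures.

I_p ≈ 1.41 A

V_A = 240 × 139/1300 = 25.662 V; V_B = 240 × 429/1300 = 79.200 V; V_C = 240 × 134/1300 = 24.738 V.
P_out = V_A I_A + V_B I_B + V_C I_C = 25.662×3.91 + 79.200×2.41 + 24.738×1.91 = 100.34 + 190.87 + 47.250 = 338.46 W.
Ideal ⇒ P_in = P_out, so I_p = P_out/V_p = 338.46/240 = 1.41 A.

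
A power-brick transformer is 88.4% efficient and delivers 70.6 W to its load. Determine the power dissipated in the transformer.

P_loss ≈ 9.26 W

P_in = P_out/η = 70.6/0.884 = 79.8643 W.
P_loss = P_in − P_out = 79.8643 − 70.6 = 9.26 W.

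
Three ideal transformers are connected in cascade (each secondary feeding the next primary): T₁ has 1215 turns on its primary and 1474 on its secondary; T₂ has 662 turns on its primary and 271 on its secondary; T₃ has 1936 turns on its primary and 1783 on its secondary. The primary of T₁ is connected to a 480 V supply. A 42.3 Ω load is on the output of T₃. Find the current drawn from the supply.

I_supply ≈ 2.37 A

After T₁: V = 480.00 × 1474/1215 = 582.32 V.
After T₂: V = 582.32 × 271/662 = 238.38 V.
After T₃: V = 238.38 × 1783/1936 = 219.54 V.
I_load = 219.54/42.3 = 5.1901 A, so P_out = 219.54 × 5.1901 = 1139.5 W.
All ideal ⇒ P_in = P_out, so I_supply = 1139.5/480 = 2.37 A.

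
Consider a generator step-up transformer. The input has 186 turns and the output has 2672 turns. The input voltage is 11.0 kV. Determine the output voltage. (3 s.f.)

V_out ≈ 158000 V

V_out/V_in = N_out/N_in, so V_out = 11000 × 2672/186 = 158000 V.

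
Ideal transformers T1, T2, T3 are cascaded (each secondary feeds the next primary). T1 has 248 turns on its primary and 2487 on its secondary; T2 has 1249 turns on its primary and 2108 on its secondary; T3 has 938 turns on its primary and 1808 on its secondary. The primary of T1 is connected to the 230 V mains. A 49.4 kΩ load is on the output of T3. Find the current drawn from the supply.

Secondary of T1: V = 230.00 × 2487/248 = 2306.5 V.
Secondary of T2: V = 2306.5 × 2108/1249 = 3892.8 V.
Secondary of T3: V = 3892.8 × 1808/938 = 7503.4 V.
I_load = 7503.4/49400 = 0.15189 A, so P_out = 7503.4 × 0.15189 = 1139.7 W.
All ideal ⇒ P_in = P_out, so I_supply = 1139.7/230 = 4.96 A.

I_supply ≈ 4.96 A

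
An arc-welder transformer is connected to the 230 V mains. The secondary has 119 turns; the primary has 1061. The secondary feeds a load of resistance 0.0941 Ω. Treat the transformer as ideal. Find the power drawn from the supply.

P ≈ 7070 W

V_s = V_p × N_s/N_p = 230 × 119/1061 = 25.796 V.
I_s = V_s/R = 25.796/0.0941 = 274.14 A.
I_p = I_s × N_s/N_p = 274.14 × 119/1061 = 30.747 A.
P = V_p I_p = 230 × 30.747 = 7070 W.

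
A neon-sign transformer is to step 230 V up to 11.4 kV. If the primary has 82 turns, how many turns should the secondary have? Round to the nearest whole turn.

N_s/N_p = V_s/V_p, so N_s = 82 × 11400/230 = 4064.3 ≈ 4064 turns.

N_s = 4064 turns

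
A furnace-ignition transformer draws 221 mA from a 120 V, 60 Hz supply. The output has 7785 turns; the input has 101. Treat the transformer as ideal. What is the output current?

I_out ≈ 0.00287 A

I_out/I_in = N_in/N_out, so I_out = 0.221 × 101/7785 = 0.00287 A.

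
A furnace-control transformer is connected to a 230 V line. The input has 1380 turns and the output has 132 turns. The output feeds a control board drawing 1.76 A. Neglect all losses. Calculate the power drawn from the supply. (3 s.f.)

P ≈ 38.7 W

I_in = I_out × N_out/N_in = 1.76 × 132/1380 = 0.16835 A.
P = V_in I_in = 230 × 0.16835 = 38.7 W.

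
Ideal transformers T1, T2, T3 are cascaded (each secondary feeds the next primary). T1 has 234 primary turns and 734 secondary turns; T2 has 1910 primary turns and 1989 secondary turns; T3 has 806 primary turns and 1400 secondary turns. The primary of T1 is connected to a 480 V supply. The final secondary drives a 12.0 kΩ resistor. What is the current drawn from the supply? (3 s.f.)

I_supply ≈ 1.29 A

After T1: V = 480.00 × 734/234 = 1505.6 V.
After T2: V = 1505.6 × 1989/1910 = 1567.9 V.
After T3: V = 1567.9 × 1400/806 = 2723.4 V.
I_load = 2723.4/12000 = 0.22695 A, so P_out = 2723.4 × 0.22695 = 618.09 W.
All ideal ⇒ P_in = P_out, so I_supply = 618.09/480 = 1.29 A.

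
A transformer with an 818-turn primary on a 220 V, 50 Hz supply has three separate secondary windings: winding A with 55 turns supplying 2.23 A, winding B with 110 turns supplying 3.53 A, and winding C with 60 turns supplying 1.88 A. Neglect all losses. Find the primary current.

V_A = 220 × 55/818 = 14.792 V; V_B = 220 × 110/818 = 29.584 V; V_C = 220 × 60/818 = 16.137 V.
P_out = V_A I_A + V_B I_B + V_C I_C = 14.792×2.23 + 29.584×3.53 + 16.137×1.88 = 32.987 + 104.43 + 30.337 = 167.76 W.
Ideal ⇒ P_in = P_out, so I_p = P_out/V_p = 167.76/220 = 0.763 A.

I_p ≈ 0.763 A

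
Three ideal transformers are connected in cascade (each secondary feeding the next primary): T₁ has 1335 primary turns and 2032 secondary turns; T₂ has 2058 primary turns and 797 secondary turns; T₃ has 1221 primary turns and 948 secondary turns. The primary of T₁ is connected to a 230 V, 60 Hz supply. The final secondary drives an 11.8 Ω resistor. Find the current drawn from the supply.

I_supply ≈ 4.08 A

Secondary of T₁: V = 230.00 × 2032/1335 = 350.08 V.
Secondary of T₂: V = 350.08 × 797/2058 = 135.58 V.
Secondary of T₃: V = 135.58 × 948/1221 = 105.26 V.
I_load = 105.26/11.8 = 8.9206 A, so P_out = 105.26 × 8.9206 = 939.01 W.
All ideal ⇒ P_in = P_out, so I_supply = 939.01/230 = 4.08 A.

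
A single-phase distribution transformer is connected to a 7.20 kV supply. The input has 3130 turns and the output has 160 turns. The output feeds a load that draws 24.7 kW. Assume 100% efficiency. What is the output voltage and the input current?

V_out = V_in × N_out/N_in = 7200 × 160/3130 = 368.05 V.
I_out = P/V_out = 24700/368.05 = 67.110 A.
I_in = I_out × N_out/N_in = 67.110 × 160/3130 = 3.43 A.

V_out ≈ 368 V, I_in ≈ 3.43 A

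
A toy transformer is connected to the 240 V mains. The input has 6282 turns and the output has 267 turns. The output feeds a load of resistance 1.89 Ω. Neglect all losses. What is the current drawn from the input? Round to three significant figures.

V_out = V_in × N_out/N_in = 240 × 267/6282 = 10.201 V.
I_out = V_out/R = 10.201/1.89 = 5.3971 A.
For an ideal transformer I_in N_in = I_out N_out, so I_in = 5.3971 × 267/6282 = 0.229 A.

I_in ≈ 0.229 A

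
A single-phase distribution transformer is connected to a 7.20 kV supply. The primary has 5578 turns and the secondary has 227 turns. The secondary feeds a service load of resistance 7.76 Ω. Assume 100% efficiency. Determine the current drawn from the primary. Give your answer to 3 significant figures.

V_s = V_p × N_s/N_p = 7200 × 227/5578 = 293.01 V.
I_s = V_s/R = 293.01/7.76 = 37.759 A.
For an ideal transformer I_p N_p = I_s N_s, so I_p = 37.759 × 227/5578 = 1.54 A.

I_p ≈ 1.54 A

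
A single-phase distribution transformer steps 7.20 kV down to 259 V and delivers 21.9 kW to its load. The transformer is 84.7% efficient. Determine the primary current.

I_p ≈ 3.59 A

P_in = P_out/η = 21900/0.847 = 25856 W.
I_p = P_in/V_p = 25856/7200 = 3.59 A.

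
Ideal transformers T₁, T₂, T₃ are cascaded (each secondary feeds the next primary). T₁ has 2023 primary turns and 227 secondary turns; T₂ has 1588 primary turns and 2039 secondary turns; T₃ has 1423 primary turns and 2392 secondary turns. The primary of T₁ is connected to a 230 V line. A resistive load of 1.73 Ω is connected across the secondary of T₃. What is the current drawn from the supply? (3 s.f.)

I_supply ≈ 7.80 A

Secondary of T₁: V = 230.00 × 227/2023 = 25.808 V.
Secondary of T₂: V = 25.808 × 2039/1588 = 33.138 V.
Secondary of T₃: V = 33.138 × 2392/1423 = 55.703 V.
I_load = 55.703/1.73 = 32.198 A, so P_out = 55.703 × 32.198 = 1793.6 W.
All ideal ⇒ P_in = P_out, so I_supply = 1793.6/230 = 7.80 A.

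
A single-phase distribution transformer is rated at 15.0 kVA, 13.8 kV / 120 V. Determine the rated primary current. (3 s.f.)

I_p ≈ 1.09 A

I_p = S/V_p = 15000/13800 = 1.09 A.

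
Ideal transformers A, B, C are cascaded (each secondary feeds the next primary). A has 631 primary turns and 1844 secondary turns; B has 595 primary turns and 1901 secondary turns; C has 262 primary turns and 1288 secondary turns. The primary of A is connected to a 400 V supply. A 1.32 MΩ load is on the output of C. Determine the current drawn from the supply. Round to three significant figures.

After A: V = 400.00 × 1844/631 = 1168.9 V.
After B: V = 1168.9 × 1901/595 = 3734.7 V.
After C: V = 3734.7 × 1288/262 = 18360 V.
I_load = 18360/(1.32×10^6) = 0.013909 A, so P_out = 18360 × 0.013909 = 255.37 W.
All ideal ⇒ P_in = P_out, so I_supply = 255.37/400 = 0.638 A.

I_supply ≈ 0.638 A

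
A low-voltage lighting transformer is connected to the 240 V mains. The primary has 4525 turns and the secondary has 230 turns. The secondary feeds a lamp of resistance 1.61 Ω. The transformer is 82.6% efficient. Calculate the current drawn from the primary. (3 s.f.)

I_p ≈ 0.466 A

V_s = 240 × 230/4525 = 12.199 V.
I_s = V_s/R = 12.199/1.61 = 7.5770 A.
P_out = V_s I_s = 12.199 × 7.5770 = 92.430 W.
P_in = P_out/η = 92.430/0.826 = 111.90 W.
I_p = P_in/V_p = 111.90/240 = 0.466 A.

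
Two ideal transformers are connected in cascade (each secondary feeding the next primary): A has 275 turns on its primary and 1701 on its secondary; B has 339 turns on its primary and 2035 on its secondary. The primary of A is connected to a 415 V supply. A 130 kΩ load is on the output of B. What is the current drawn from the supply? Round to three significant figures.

Secondary of A: V = 415.00 × 1701/275 = 2567.0 V.
Secondary of B: V = 2567.0 × 2035/339 = 15409 V.
I_load = 15409/130000 = 0.11853 A, so P_out = 15409 × 0.11853 = 1826.5 W.
All ideal ⇒ P_in = P_out, so I_supply = 1826.5/415 = 4.40 A.

I_supply ≈ 4.40 A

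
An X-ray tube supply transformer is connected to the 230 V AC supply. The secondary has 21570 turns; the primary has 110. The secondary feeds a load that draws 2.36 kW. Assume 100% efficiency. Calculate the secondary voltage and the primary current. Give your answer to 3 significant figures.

V_s ≈ 45100 V, I_p ≈ 10.3 A

V_s = V_p × N_s/N_p = 230 × 21570/110 = 45101 V.
I_s = P/V_s = 2360/45101 = 0.052327 A.
I_p = I_s × N_s/N_p = 0.052327 × 21570/110 = 10.3 A.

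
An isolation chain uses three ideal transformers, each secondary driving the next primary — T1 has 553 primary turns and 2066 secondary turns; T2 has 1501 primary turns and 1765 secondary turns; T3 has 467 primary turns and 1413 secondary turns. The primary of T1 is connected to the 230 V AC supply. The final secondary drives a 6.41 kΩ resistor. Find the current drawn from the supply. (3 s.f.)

I_supply ≈ 6.34 A

Secondary of T1: V = 230.00 × 2066/553 = 859.28 V.
Secondary of T2: V = 859.28 × 1765/1501 = 1010.4 V.
Secondary of T3: V = 1010.4 × 1413/467 = 3057.2 V.
I_load = 3057.2/6410 = 0.47694 A, so P_out = 3057.2 × 0.47694 = 1458.1 W.
All ideal ⇒ P_in = P_out, so I_supply = 1458.1/230 = 6.34 A.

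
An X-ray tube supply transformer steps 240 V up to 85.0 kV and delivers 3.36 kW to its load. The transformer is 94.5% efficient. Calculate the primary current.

I_p ≈ 14.8 A

P_in = P_out/η = 3360/0.945 = 3555.6 W.
I_p = P_in/V_p = 3555.6/240 = 14.8 A.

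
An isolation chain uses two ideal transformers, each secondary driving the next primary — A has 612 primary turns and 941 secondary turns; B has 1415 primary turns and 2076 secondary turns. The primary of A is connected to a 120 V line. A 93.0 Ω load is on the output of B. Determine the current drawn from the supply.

After A: V = 120.00 × 941/612 = 184.51 V.
After B: V = 184.51 × 2076/1415 = 270.70 V.
I_load = 270.70/93.0 = 2.9108 A, so P_out = 270.70 × 2.9108 = 787.95 W.
All ideal ⇒ P_in = P_out, so I_supply = 787.95/120 = 6.57 A.

I_supply ≈ 6.57 A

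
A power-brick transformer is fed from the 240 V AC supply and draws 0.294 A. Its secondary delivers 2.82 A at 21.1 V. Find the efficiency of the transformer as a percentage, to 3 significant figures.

η ≈ 84.3%

P_in = 240 × 0.294 = 70.5600 W.
P_out = 21.1 × 2.82 = 59.5020 W.
η = P_out/P_in = 59.5020/70.5600 = 0.843.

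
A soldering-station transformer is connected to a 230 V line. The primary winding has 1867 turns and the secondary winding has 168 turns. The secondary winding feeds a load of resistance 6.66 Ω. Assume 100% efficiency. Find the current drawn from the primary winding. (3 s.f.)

V_s = V_p × N_s/N_p = 230 × 168/1867 = 20.696 V.
I_s = V_s/R = 20.696/6.66 = 3.1076 A.
For an ideal transformer I_p N_p = I_s N_s, so I_p = 3.1076 × 168/1867 = 0.280 A.

I_p ≈ 0.280 A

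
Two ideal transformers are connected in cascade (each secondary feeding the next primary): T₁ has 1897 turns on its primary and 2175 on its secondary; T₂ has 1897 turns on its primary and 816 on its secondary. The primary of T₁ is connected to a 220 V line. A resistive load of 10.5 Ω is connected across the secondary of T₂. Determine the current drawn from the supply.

I_supply ≈ 5.10 A

After T₁: V = 220.00 × 2175/1897 = 252.24 V.
After T₂: V = 252.24 × 816/1897 = 108.50 V.
I_load = 108.50/10.5 = 10.334 A, so P_out = 108.50 × 10.334 = 1121.2 W.
All ideal ⇒ P_in = P_out, so I_supply = 1121.2/220 = 5.10 A.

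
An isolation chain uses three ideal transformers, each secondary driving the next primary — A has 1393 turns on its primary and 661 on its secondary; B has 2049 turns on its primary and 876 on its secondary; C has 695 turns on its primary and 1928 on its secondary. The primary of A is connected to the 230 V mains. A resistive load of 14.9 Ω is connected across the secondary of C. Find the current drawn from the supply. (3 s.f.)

Secondary of A: V = 230.00 × 661/1393 = 109.14 V.
Secondary of B: V = 109.14 × 876/2049 = 46.660 V.
Secondary of C: V = 46.660 × 1928/695 = 129.44 V.
I_load = 129.44/14.9 = 8.6871 A, so P_out = 129.44 × 8.6871 = 1124.4 W.
All ideal ⇒ P_in = P_out, so I_supply = 1124.4/230 = 4.89 A.

I_supply ≈ 4.89 A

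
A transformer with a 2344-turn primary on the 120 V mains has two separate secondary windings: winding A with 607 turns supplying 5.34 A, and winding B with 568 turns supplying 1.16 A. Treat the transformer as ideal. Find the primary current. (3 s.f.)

I_p ≈ 1.66 A

V_A = 120 × 607/2344 = 31.075 V; V_B = 120 × 568/2344 = 29.078 V.
P_out = V_A I_A + V_B I_B = 31.075×5.34 + 29.078×1.16 = 165.94 + 33.731 = 199.67 W.
Ideal ⇒ P_in = P_out, so I_p = P_out/V_p = 199.67/120 = 1.66 A.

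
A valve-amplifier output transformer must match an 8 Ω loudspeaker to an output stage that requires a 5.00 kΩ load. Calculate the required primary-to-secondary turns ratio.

Z_p/Z_s = (N_p/N_s)², so N_p/N_s = √(5000/8) = √625 = 25.0.

N_p/N_s ≈ 25.0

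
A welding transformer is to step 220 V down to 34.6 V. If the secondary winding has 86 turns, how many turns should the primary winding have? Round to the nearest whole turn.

N_p/N_s = V_p/V_s, so N_p = 86 × 220/34.6 = 546.8 ≈ 547 turns.

N_p = 547 turns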